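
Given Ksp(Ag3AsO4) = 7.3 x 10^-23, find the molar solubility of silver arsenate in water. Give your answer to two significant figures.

Ag3AsO4(s) ⇌ 3 Ag^+(aq) + AsO4^3-(aq)
Ksp = [Ag^+]^3[AsO4^3-]
With molar solubility s: [Ag^+] = 3s, [AsO4^3-] = s.
So Ksp = (3s)^3 × s = 27s^4
s = (7.3 x 10^-23 / 27)^(1/4) = 1.3 × 10^-6 M

s = 1.3 x 10^-6 M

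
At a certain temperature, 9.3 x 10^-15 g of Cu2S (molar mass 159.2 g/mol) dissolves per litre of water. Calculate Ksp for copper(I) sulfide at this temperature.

Ksp = 8.0 x 10^-49

Molar solubility s = (9.3 x 10^-15 g/L) / (159.2 g/mol) = 5.84 × 10^-17 M.
Cu2S(s) ⇌ 2 Cu^+ + S^2-
With molar solubility s: [Cu^+] = 2s, [S^2-] = s.
Ksp = [Cu^+]^2[S^2-]
So Ksp = (2s)^2 × s = 4s^3
With s = 5.84 x 10^-17: Ksp = 8.0 × 10^-49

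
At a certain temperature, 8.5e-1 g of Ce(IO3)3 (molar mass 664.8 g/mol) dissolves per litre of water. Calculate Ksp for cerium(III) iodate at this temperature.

Ksp ≈ 7.2 × 10^-11

Molar solubility s = (8.5 x 10^-1 g/L) / (664.8 g/mol) = 1.28 × 10^-3 M.
Ce(IO3)3(s) ⇌ Ce^3+ + 3 IO3^-
For each mole of Ce(IO3)3 that dissolves: [Ce^3+] = s, [IO3^-] = 3s.
Ksp = [Ce^3+][IO3^-]^3
Ksp = s(3s)^3 = 27s^4
Ksp = 27 × (1.28 x 10^-3)^4 = 7.2 × 10^-11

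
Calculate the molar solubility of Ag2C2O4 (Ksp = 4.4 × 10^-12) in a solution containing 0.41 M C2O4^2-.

s ≈ 1.6 × 10^-6 M

Ag2C2O4(s) ⇌ 2 Ag^+(aq) + C2O4^2-(aq)
Ksp = [Ag^+]^2[C2O4^2-]
Let s be the molar solubility in this solution. [Ag^+] = 2s, [C2O4^2-] = 0.41 + s ≈ 0.41 (common-ion effect: C2O4^2- is already 0.41 M).
Ksp ≈ (2s)^2 × 0.41
s = 1.6 × 10^-6 M
Check: s = 1.6 x 10^-6 ≪ 0.41, so the approximation is valid.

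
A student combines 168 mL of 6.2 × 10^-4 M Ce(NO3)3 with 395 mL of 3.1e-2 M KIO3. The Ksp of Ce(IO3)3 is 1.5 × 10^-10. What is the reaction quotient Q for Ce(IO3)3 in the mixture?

Total volume = 168 + 395 = 563 mL.
[Ce^3+] = 6.2 x 10^-4 × (168/563) = 1.85 × 10^-4 M
[IO3^-] = 3.1 x 10^-2 × (395/563) = 2.17 × 10^-2 M
Ce(IO3)3(s) <=> Ce^3+(aq) + 3 IO3^-(aq), so Q = [Ce^3+][IO3^-]^3
Q = (1.85 x 10^-4)(2.17 × 10^-2)^3 = 1.9 x 10^-9
Q > Ksp, so Ce(IO3)3 will precipitate.

Q = 1.9e-9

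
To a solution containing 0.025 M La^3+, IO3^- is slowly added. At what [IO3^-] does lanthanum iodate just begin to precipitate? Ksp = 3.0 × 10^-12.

[IO3^-] = 4.9e-4 M

La(IO3)3(s) ⇌ La^3+ + 3 IO3^-
Ksp = [La^3+][IO3^-]^3
Precipitation begins when Q = Ksp. With [La^3+] = 0.025 M:
3.0 × 10^-12 = (0.025) × [IO3^-]^3
[IO3^-] = (3.0 × 10^-12 / 2.5 × 10^-2)^(1/3) = 4.9 x 10^-4 M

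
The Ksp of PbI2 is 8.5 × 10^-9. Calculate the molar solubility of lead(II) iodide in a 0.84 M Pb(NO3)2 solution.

s ≈ 5.0e-5 M

PbI2(s) <=> Pb^2+(aq) + 2 I^-(aq)
Ksp = [Pb^2+][I^-]^2
Let s = moles of PbI2 that dissolve per litre. [Pb^2+] = 0.84 + s ≈ 0.84, [I^-] = 2s (common-ion effect: Pb^2+ is already 0.84 M).
Ksp ≈ 0.84 × (2s)^2
s = 5.0 × 10^-5 M
Check: s = 5.0 × 10^-5 ≪ 0.84, so the approximation is valid.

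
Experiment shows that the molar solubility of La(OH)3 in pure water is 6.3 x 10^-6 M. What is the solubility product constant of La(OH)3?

4.3 × 10^-20

La(OH)3(s) ⇌ La^3+ + 3 OH^-
With molar solubility s: [La^3+] = s, [OH^-] = 3s.
Ksp = [La^3+][OH^-]^3
Substituting: Ksp = s(3s)^3 = 27s^4
With s = 6.3 × 10^-6: Ksp = 4.3 × 10^-20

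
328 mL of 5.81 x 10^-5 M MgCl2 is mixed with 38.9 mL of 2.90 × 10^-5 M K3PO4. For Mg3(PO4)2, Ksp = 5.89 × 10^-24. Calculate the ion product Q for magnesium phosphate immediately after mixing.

Total volume = 328 + 38.9 = 366.9 mL.
[Mg^2+] = 5.81 × 10^-5 × (328/366.9) = 5.194 × 10^-5 M
[PO4^3-] = 2.90 × 10^-5 × (38.9/366.9) = 3.075 × 10^-6 M
Mg3(PO4)2(s) ⇌ 3 Mg^2+(aq) + 2 PO4^3-(aq), so Q = [Mg^2+]^3[PO4^3-]^2
Q = (5.194 x 10^-5)^3(3.075 × 10^-6)^2 = 1.32 × 10^-24
Q < Ksp, so no precipitate of Mg3(PO4)2 forms.

Q ≈ 1.32e-24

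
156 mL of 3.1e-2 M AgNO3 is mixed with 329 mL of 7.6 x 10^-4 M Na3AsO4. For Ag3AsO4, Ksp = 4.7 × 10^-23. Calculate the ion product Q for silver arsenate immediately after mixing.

Total volume = 156 + 329 = 485 mL.
[Ag^+] = 3.1 x 10^-2 × (156/485) = 9.97 x 10^-3 M
[AsO4^3-] = 7.6 × 10^-4 × (329/485) = 5.16 × 10^-4 M
Ag3AsO4(s) ⇌ 3 Ag^+ + AsO4^3-, so Q = [Ag^+]^3[AsO4^3-]
Q = (9.97 × 10^-3)^3(5.16 × 10^-4) = 5.1 × 10^-10
Q > Ksp, so Ag3AsO4 will precipitate.

Q = 5.1 x 10^-10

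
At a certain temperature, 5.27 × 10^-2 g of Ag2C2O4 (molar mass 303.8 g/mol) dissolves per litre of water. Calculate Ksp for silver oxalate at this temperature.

Ksp = 2.09e-11

Molar solubility s = (5.27 × 10^-2 g/L) / (303.8 g/mol) = 1.735 × 10^-4 M.
Ag2C2O4(s) ⇌ 2 Ag^+ + C2O4^2-
With molar solubility s: [Ag^+] = 2s, [C2O4^2-] = s.
Ksp = [Ag^+]^2[C2O4^2-]
So Ksp = (2s)^2 × s = 4s^3
Ksp = 4 × (1.735 × 10^-4)^3 = 2.09 × 10^-11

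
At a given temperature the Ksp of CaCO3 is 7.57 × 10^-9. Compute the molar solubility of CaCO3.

CaCO3(s) ⇌ Ca^2+(aq) + CO3^2-(aq)
Ksp = [Ca^2+][CO3^2-]
Let s = molar solubility. Then [Ca^2+] = s and [CO3^2-] = s.
Ksp = s × s = s^2
s = (7.57 × 10^-9)^(1/2) = 8.70 × 10^-5 M

s = 8.70 × 10^-5 M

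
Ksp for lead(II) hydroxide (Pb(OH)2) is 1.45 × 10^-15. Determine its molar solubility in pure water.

7.13e-6 M

Pb(OH)2(s) ⇌ Pb^2+ + 2 OH^-
Ksp = [Pb^2+][OH^-]^2
Let s = molar solubility. Then [Pb^2+] = s and [OH^-] = 2s.
Substituting: Ksp = s(2s)^2 = 4s^3
s^3 = 1.45 × 10^-15 / 4, so s = 7.13 x 10^-6 M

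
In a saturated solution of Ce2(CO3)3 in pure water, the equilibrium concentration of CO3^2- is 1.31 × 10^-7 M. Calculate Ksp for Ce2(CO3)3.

Ce2(CO3)3(s) ⇌ 2 Ce^3+(aq) + 3 CO3^2-(aq)
Stoichiometry gives [Ce^3+] = (2/3)[CO3^2-] = 8.733 × 10^-8 M.
Ksp = [Ce^3+]^2[CO3^2-]^3
Ksp = (8.733 × 10^-8)^2 × (1.31 × 10^-7)^3 = 1.71 × 10^-35

Ksp = 1.71e-35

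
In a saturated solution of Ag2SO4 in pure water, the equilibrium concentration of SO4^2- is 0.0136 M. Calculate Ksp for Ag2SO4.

1.01e-5

Ag2SO4(s) <=> 2 Ag^+ + SO4^2-
Stoichiometry gives [Ag^+] = (2/1)[SO4^2-] = 2.720 × 10^-2 M.
Ksp = [Ag^+]^2[SO4^2-]
Ksp = (2.720 x 10^-2)^2 × 1.36 × 10^-2 = 1.01 × 10^-5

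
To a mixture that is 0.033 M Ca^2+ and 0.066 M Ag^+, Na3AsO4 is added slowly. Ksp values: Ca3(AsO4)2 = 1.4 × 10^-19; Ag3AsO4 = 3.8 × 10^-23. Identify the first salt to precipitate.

Ag3AsO4

Precipitation of each salt starts when its ion product equals its Ksp.
For Ca3(AsO4)2: 1.4 × 10^-19 = (0.033)^3 × [AsO4^3-]^2  ⇒  [AsO4^3-] = 6.2 x 10^-8 M.
For Ag3AsO4: 3.8 × 10^-23 = (0.066)^3 × [AsO4^3-]  ⇒  [AsO4^3-] = 1.3 x 10^-19 M.
The salt with the lower threshold [AsO4^3-] precipitates first: Ag3AsO4.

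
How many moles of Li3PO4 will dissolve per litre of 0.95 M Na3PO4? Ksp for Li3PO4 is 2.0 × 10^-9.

s = 4.3e-4 M

Li3PO4(s) ⇌ 3 Li^+ + PO4^3-
Ksp = [Li^+]^3[PO4^3-]
Let s be the molar solubility in this solution. [Li^+] = 3s, [PO4^3-] = 0.95 + s ≈ 0.95 (common-ion effect: PO4^3- is already 0.95 M).
Ksp ≈ (3s)^3 × 0.95
s = 4.3 × 10^-4 M
Check: s = 4.3 x 10^-4 ≪ 0.95, so the approximation is valid.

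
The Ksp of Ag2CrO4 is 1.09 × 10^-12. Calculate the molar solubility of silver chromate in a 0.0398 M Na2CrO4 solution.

Ag2CrO4(s) ⇌ 2 Ag^+(aq) + CrO4^2-(aq)
Ksp = [Ag^+]^2[CrO4^2-]
If s mol/L dissolves here, [Ag^+] = 2s, [CrO4^2-] = 0.0398 + s ≈ 0.0398 (Ksp is small, so little additional dissolves).
Ksp ≈ (2s)^2 × 0.0398
s = 2.62 x 10^-6 M
Check: s = 2.6 x 10^-6 ≪ 0.0398, so the approximation is valid.

s ≈ 2.62 x 10^-6 M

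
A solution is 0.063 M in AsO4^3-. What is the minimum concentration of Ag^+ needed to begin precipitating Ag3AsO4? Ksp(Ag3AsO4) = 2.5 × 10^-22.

[Ag^+] ≈ 1.6 × 10^-7 M

Ag3AsO4(s) ⇌ 3 Ag^+(aq) + AsO4^3-(aq)
Ksp = [Ag^+]^3[AsO4^3-]
Precipitation begins when Q = Ksp. With [AsO4^3-] = 0.063 M:
2.5 × 10^-22 = (0.063) × [Ag^+]^3
[Ag^+] = (2.5 × 10^-22 / 6.3 × 10^-2)^(1/3) = 1.6 × 10^-7 M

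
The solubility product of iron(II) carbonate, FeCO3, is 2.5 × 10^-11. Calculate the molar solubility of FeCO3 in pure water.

s ≈ 5.0e-6 M

FeCO3(s) ⇌ Fe^2+(aq) + CO3^2-(aq)
Ksp = [Fe^2+][CO3^2-]
For each mole of FeCO3 that dissolves: [Fe^2+] = s, [CO3^2-] = s.
Ksp = (s)(s) = s^2
s = (2.5 × 10^-11)^(1/2) = 5.0 x 10^-6 M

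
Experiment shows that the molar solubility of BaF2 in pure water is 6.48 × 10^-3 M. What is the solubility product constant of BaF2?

BaF2(s) ⇌ Ba^2+(aq) + 2 F^-(aq)
If s mol/L of BaF2 dissolves, [Ba^2+] = s and [F^-] = 2s.
Ksp = [Ba^2+][F^-]^2
Ksp = s(2s)^2 = 4s^3
With s = 6.48 × 10^-3: Ksp = 1.09 × 10^-6

Ksp = 1.09e-6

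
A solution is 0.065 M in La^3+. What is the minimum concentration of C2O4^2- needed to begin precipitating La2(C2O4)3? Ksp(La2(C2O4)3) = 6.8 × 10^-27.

La2(C2O4)3(s) ⇌ 2 La^3+(aq) + 3 C2O4^2-(aq)
Ksp = [La^3+]^2[C2O4^2-]^3
Precipitation begins when Q = Ksp. With [La^3+] = 0.065 M:
6.8 × 10^-27 = (0.065)^2 × [C2O4^2-]^3
[C2O4^2-] = (6.8 × 10^-27 / 4.23 x 10^-3)^(1/3) = 1.2 × 10^-8 M

1.2e-8 M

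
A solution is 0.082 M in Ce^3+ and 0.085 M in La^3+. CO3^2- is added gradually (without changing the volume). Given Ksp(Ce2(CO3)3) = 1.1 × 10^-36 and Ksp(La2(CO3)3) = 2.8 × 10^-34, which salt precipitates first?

Precipitation of each salt starts when its ion product equals its Ksp.
For Ce2(CO3)3: 1.1 × 10^-36 = (0.082)^2 × [CO3^2-]^3  ⇒  [CO3^2-] = 5.5 × 10^-12 M.
For La2(CO3)3: 2.8 × 10^-34 = (0.085)^2 × [CO3^2-]^3  ⇒  [CO3^2-] = 3.4 × 10^-11 M.
The salt with the lower threshold [CO3^2-] precipitates first: Ce2(CO3)3.

Ce2(CO3)3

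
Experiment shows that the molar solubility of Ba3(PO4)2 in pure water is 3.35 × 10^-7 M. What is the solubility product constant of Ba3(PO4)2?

Ksp ≈ 4.56 x 10^-31

Ba3(PO4)2(s) ⇌ 3 Ba^2+(aq) + 2 PO4^3-(aq)
If s mol/L of Ba3(PO4)2 dissolves, [Ba^2+] = 3s and [PO4^3-] = 2s.
Ksp = [Ba^2+]^3[PO4^3-]^2
So Ksp = (3s)^3 × (2s)^2 = 108s^5
Ksp = 108 × (3.35 × 10^-7)^5 = 4.56 × 10^-31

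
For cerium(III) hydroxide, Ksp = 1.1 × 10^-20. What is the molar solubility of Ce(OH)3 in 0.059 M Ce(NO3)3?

s ≈ 1.9e-7 M

Ce(OH)3(s) ⇌ Ce^3+ + 3 OH^-
Ksp = [Ce^3+][OH^-]^3
If s mol/L dissolves here, [Ce^3+] = 0.059 + s ≈ 0.059, [OH^-] = 3s (since Ce^3+ from Ce(NO3)3 dominates).
Ksp ≈ 0.059 × (3s)^3
s = 1.9 x 10^-7 M
Check: s = 1.9 x 10^-7 ≪ 0.059, so the approximation is valid.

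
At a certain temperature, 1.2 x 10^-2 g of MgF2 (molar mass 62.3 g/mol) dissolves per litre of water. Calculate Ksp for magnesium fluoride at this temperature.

Molar solubility s = (1.2 x 10^-2 g/L) / (62.3 g/mol) = 1.93 x 10^-4 M.
MgF2(s) <=> Mg^2+(aq) + 2 F^-(aq)
Let s = molar solubility. Then [Mg^2+] = s and [F^-] = 2s.
Ksp = [Mg^2+][F^-]^2
Ksp = s(2s)^2 = 4s^3
Ksp = 4 × (1.93 × 10^-4)^3 = 2.9 × 10^-11

Ksp = 2.9e-11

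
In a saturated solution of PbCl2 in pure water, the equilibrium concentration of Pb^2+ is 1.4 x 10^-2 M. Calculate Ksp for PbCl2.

1.1 × 10^-5

PbCl2(s) <=> Pb^2+(aq) + 2 Cl^-(aq)
Stoichiometry gives [Cl^-] = (2/1)[Pb^2+] = 2.80 × 10^-2 M.
Ksp = [Pb^2+][Cl^-]^2
Ksp = 1.4 × 10^-2 × (2.80 × 10^-2)^2 = 1.1 × 10^-5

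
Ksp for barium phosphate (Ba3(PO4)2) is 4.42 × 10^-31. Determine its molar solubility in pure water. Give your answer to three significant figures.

Ba3(PO4)2(s) ⇌ 3 Ba^2+ + 2 PO4^3-
Ksp = [Ba^2+]^3[PO4^3-]^2
With molar solubility s: [Ba^2+] = 3s, [PO4^3-] = 2s.
Substituting: Ksp = (3s)^3(2s)^2 = 108s^5
s = (4.42 × 10^-31 / 108)^(1/5) = 3.33 × 10^-7 M

3.33e-7 M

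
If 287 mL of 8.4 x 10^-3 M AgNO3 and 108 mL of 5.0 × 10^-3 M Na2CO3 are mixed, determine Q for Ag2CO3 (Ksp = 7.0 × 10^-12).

Total volume = 287 + 108 = 395 mL.
[Ag^+] = 8.4 × 10^-3 × (287/395) = 6.10 × 10^-3 M
[CO3^2-] = 5.0 × 10^-3 × (108/395) = 1.37 × 10^-3 M
Ag2CO3(s) ⇌ 2 Ag^+ + CO3^2-, so Q = [Ag^+]^2[CO3^2-]
Q = (6.10 × 10^-3)^2(1.37 x 10^-3) = 5.1 × 10^-8
Q > Ksp, so Ag2CO3 will precipitate.

5.1 × 10^-8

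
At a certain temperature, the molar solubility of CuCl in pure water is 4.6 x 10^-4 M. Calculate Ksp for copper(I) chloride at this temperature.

CuCl(s) ⇌ Cu^+ + Cl^-
With molar solubility s: [Cu^+] = s, [Cl^-] = s.
Ksp = [Cu^+][Cl^-]
Ksp = s^2
Ksp = (4.6 × 10^-4)^2 = 2.1 × 10^-7

2.1 × 10^-7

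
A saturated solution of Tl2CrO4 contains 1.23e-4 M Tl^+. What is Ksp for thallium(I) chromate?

Tl2CrO4(s) <=> 2 Tl^+ + CrO4^2-
Stoichiometry gives [CrO4^2-] = (1/2)[Tl^+] = 6.150 × 10^-5 M.
Ksp = [Tl^+]^2[CrO4^2-]
Ksp = (1.23 × 10^-4)^2 × 6.150 x 10^-5 = 9.30 x 10^-13

Ksp = 9.30 x 10^-13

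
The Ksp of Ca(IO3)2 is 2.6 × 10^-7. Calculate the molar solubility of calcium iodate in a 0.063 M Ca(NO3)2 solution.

Ca(IO3)2(s) <=> Ca^2+ + 2 IO3^-
Ksp = [Ca^2+][IO3^-]^2
Let s be the molar solubility in this solution. [Ca^2+] = 0.063 + s ≈ 0.063, [IO3^-] = 2s (since Ca^2+ from Ca(NO3)2 dominates).
Ksp ≈ 0.063 × (2s)^2
s = 1.0 x 10^-3 M
Check: s = 1.0 × 10^-3 ≪ 0.063, so the approximation is valid.

1.0 × 10^-3 M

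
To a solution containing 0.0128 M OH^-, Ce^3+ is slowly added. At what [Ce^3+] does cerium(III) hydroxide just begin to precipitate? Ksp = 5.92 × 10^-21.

2.82 x 10^-15 M

Ce(OH)3(s) ⇌ Ce^3+ + 3 OH^-
Ksp = [Ce^3+][OH^-]^3
Precipitation begins when Q = Ksp. With [OH^-] = 0.0128 M:
5.92 × 10^-21 = (0.0128)^3 × [Ce^3+]
[Ce^3+] = (5.92 × 10^-21 / 2.097 × 10^-6) = 2.82 × 10^-15 M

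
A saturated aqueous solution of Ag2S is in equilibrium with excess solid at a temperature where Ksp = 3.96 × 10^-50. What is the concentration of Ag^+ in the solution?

Ag2S(s) ⇌ 2 Ag^+(aq) + S^2-(aq)
Ksp = [Ag^+]^2[S^2-]
Let s = molar solubility. Then [Ag^+] = 2s and [S^2-] = s.
So Ksp = (2s)^2 × s = 4s^3
Solving, s = (3.96 × 10^-50/4)^(1/3) = 2.147 × 10^-17 M
[Ag^+] = 2s = 4.29 × 10^-17 M

[Ag^+] ≈ 4.29 x 10^-17 M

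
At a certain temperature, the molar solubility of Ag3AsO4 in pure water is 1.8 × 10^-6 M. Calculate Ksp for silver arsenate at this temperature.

Ksp = 2.8e-22

Ag3AsO4(s) ⇌ 3 Ag^+(aq) + AsO4^3-(aq)
Let s = molar solubility. Then [Ag^+] = 3s and [AsO4^3-] = s.
Ksp = [Ag^+]^3[AsO4^3-]
So Ksp = (3s)^3 × s = 27s^4
Ksp = 27 × (1.8 × 10^-6)^4 = 2.8 x 10^-22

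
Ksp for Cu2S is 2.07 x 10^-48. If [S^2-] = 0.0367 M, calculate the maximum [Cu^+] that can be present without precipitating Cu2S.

7.51e-24 M

Cu2S(s) ⇌ 2 Cu^+ + S^2-
Ksp = [Cu^+]^2[S^2-]
Precipitation begins when Q = Ksp. With [S^2-] = 0.0367 M:
2.07 x 10^-48 = (0.0367) × [Cu^+]^2
[Cu^+] = (2.07 x 10^-48 / 3.67 x 10^-2)^(1/2) = 7.51 × 10^-24 M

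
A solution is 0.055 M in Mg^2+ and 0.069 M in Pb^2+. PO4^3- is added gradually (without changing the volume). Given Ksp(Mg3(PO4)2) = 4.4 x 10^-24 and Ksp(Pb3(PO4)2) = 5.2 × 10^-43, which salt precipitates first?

Pb3(PO4)2

Precipitation of each salt starts when its ion product equals its Ksp.
For Mg3(PO4)2: 4.4 x 10^-24 = (0.055)^3 × [PO4^3-]^2  ⇒  [PO4^3-] = 1.6 x 10^-10 M.
For Pb3(PO4)2: 5.2 × 10^-43 = (0.069)^3 × [PO4^3-]^2  ⇒  [PO4^3-] = 4.0 x 10^-20 M.
The salt with the lower threshold [PO4^3-] precipitates first: Pb3(PO4)2.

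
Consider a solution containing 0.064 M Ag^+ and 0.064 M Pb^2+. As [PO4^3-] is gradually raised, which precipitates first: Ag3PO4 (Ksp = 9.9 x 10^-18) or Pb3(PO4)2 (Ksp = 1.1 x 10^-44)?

Precipitation of each salt starts when its ion product equals its Ksp.
For Ag3PO4: 9.9 x 10^-18 = (0.064)^3 × [PO4^3-]  ⇒  [PO4^3-] = 3.8 × 10^-14 M.
For Pb3(PO4)2: 1.1 x 10^-44 = (0.064)^3 × [PO4^3-]^2  ⇒  [PO4^3-] = 6.5 × 10^-21 M.
The salt with the lower threshold [PO4^3-] precipitates first: Pb3(PO4)2.

Pb3(PO4)2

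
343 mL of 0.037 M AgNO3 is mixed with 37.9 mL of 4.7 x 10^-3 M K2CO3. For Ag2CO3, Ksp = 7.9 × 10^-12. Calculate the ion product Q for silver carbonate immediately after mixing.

Total volume = 343 + 37.9 = 380.9 mL.
[Ag^+] = 3.7 × 10^-2 × (343/380.9) = 3.33 × 10^-2 M
[CO3^2-] = 4.7 × 10^-3 × (37.9/380.9) = 4.68 × 10^-4 M
Ag2CO3(s) ⇌ 2 Ag^+(aq) + CO3^2-(aq), so Q = [Ag^+]^2[CO3^2-]
Q = (3.33 × 10^-2)^2(4.68 × 10^-4) = 5.2 x 10^-7
Q > Ksp, so Ag2CO3 will precipitate.

Q = 5.2e-7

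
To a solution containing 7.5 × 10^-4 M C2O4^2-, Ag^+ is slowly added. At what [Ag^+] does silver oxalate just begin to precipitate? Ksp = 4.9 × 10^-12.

8.1e-5 M

Ag2C2O4(s) ⇌ 2 Ag^+(aq) + C2O4^2-(aq)
Ksp = [Ag^+]^2[C2O4^2-]
Precipitation begins when Q = Ksp. With [C2O4^2-] = 7.5 × 10^-4 M:
4.9 × 10^-12 = (7.5 × 10^-4) × [Ag^+]^2
[Ag^+] = (4.9 × 10^-12 / 7.5 x 10^-4)^(1/2) = 8.1 × 10^-5 M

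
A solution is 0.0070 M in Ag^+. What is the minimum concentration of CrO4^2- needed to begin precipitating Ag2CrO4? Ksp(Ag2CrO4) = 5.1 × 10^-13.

[CrO4^2-] ≈ 1.0 x 10^-8 M

Ag2CrO4(s) ⇌ 2 Ag^+(aq) + CrO4^2-(aq)
Ksp = [Ag^+]^2[CrO4^2-]
Precipitation begins when Q = Ksp. With [Ag^+] = 0.0070 M:
5.1 × 10^-13 = (0.0070)^2 × [CrO4^2-]
[CrO4^2-] = (5.1 × 10^-13 / 4.90 × 10^-5) = 1.0 x 10^-8 M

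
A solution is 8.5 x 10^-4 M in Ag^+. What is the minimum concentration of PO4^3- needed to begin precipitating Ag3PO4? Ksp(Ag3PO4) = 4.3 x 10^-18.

[PO4^3-] ≈ 7.0e-9 M

Ag3PO4(s) ⇌ 3 Ag^+(aq) + PO4^3-(aq)
Ksp = [Ag^+]^3[PO4^3-]
Precipitation begins when Q = Ksp. With [Ag^+] = 8.5 x 10^-4 M:
4.3 x 10^-18 = (8.5 x 10^-4)^3 × [PO4^3-]
[PO4^3-] = (4.3 x 10^-18 / 6.14 × 10^-10) = 7.0 x 10^-9 M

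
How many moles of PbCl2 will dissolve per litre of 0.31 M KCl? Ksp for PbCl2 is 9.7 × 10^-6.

PbCl2(s) ⇌ Pb^2+(aq) + 2 Cl^-(aq)
Ksp = [Pb^2+][Cl^-]^2
If s mol/L dissolves here, [Pb^2+] = s, [Cl^-] = 0.31 + 2s ≈ 0.31 (Ksp is small, so little additional dissolves).
Ksp ≈ s × (0.31)^2
s = 1.0 × 10^-4 M
Check: 2s = 2.0 × 10^-4 ≪ 0.31, so the approximation is valid.

1.0 × 10^-4 M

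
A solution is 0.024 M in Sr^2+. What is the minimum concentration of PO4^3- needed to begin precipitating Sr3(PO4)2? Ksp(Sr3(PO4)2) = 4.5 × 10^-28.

Sr3(PO4)2(s) ⇌ 3 Sr^2+ + 2 PO4^3-
Ksp = [Sr^2+]^3[PO4^3-]^2
Precipitation begins when Q = Ksp. With [Sr^2+] = 0.024 M:
4.5 × 10^-28 = (0.024)^3 × [PO4^3-]^2
[PO4^3-] = (4.5 × 10^-28 / 1.38 × 10^-5)^(1/2) = 5.7 × 10^-12 M

[PO4^3-] ≈ 5.7 x 10^-12 M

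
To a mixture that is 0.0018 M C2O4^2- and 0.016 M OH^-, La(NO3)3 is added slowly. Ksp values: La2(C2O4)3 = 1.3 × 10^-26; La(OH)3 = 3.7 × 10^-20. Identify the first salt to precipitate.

La(OH)3

Precipitation of each salt starts when its ion product equals its Ksp.
For La2(C2O4)3: 1.3 × 10^-26 = (0.0018)^3 × [La^3+]^2  ⇒  [La^3+] = 1.5 × 10^-9 M.
For La(OH)3: 3.7 × 10^-20 = (0.016)^3 × [La^3+]  ⇒  [La^3+] = 9.0 x 10^-15 M.
The salt with the lower threshold [La^3+] precipitates first: La(OH)3.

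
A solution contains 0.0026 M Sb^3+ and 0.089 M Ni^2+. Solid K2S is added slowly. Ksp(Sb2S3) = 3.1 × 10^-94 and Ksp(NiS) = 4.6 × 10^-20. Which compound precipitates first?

Sb2S3

Each salt begins to precipitate when Q = Ksp, i.e. when [S^2-] reaches its threshold.
For Sb2S3: 3.1 × 10^-94 = (0.0026)^2 × [S^2-]^3  ⇒  [S^2-] = 3.6 × 10^-30 M.
For NiS: 4.6 × 10^-20 = 0.089 × [S^2-]  ⇒  [S^2-] = 5.2 x 10^-19 M.
The salt with the lower threshold [S^2-] precipitates first: Sb2S3.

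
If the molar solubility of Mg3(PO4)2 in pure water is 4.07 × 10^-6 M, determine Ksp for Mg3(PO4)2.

Ksp ≈ 1.21 × 10^-25

Mg3(PO4)2(s) ⇌ 3 Mg^2+ + 2 PO4^3-
For each mole of Mg3(PO4)2 that dissolves: [Mg^2+] = 3s, [PO4^3-] = 2s.
Ksp = [Mg^2+]^3[PO4^3-]^2
Substituting: Ksp = (3s)^3(2s)^2 = 108s^5
Ksp = 108 × (4.07 × 10^-6)^5 = 1.21 × 10^-25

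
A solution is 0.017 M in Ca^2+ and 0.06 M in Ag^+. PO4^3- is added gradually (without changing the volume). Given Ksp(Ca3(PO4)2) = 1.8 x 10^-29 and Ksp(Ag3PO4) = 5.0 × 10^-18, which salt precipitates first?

Ag3PO4

Each salt begins to precipitate when Q = Ksp, i.e. when [PO4^3-] reaches its threshold.
For Ca3(PO4)2: 1.8 x 10^-29 = (0.017)^3 × [PO4^3-]^2  ⇒  [PO4^3-] = 1.9 × 10^-12 M.
For Ag3PO4: 5.0 × 10^-18 = (0.06)^3 × [PO4^3-]  ⇒  [PO4^3-] = 2.3 × 10^-14 M.
The salt with the lower threshold [PO4^3-] precipitates first: Ag3PO4.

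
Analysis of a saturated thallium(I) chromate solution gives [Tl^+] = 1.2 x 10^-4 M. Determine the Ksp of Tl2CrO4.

Tl2CrO4(s) ⇌ 2 Tl^+(aq) + CrO4^2-(aq)
Stoichiometry gives [CrO4^2-] = (1/2)[Tl^+] = 6.00 × 10^-5 M.
Ksp = [Tl^+]^2[CrO4^2-]
Ksp = (1.2 × 10^-4)^2 × 6.00 × 10^-5 = 8.6 × 10^-13

Ksp = 8.6e-13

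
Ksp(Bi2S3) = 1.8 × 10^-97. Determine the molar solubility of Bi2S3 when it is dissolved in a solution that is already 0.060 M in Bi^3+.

s ≈ 1.2 x 10^-32 M

Bi2S3(s) <=> 2 Bi^3+(aq) + 3 S^2-(aq)
Ksp = [Bi^3+]^2[S^2-]^3
If s mol/L dissolves here, [Bi^3+] = 0.060 + 2s ≈ 0.060, [S^2-] = 3s (since the Bi^3+ already present dominates).
Ksp ≈ (0.060)^2 × (3s)^3
s = 1.2 × 10^-32 M
Check: 2s = 2.5 x 10^-32 ≪ 0.060, so the approximation is valid.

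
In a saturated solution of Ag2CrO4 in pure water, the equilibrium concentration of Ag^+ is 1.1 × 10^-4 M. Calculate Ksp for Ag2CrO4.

6.7 × 10^-13

Ag2CrO4(s) <=> 2 Ag^+(aq) + CrO4^2-(aq)
Stoichiometry gives [CrO4^2-] = (1/2)[Ag^+] = 5.50 × 10^-5 M.
Ksp = [Ag^+]^2[CrO4^2-]
Ksp = (1.1 × 10^-4)^2 × 5.50 × 10^-5 = 6.7 × 10^-13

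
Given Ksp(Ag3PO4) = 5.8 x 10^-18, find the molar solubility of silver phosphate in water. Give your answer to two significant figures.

Ag3PO4(s) <=> 3 Ag^+(aq) + PO4^3-(aq)
Ksp = [Ag^+]^3[PO4^3-]
For each mole of Ag3PO4 that dissolves: [Ag^+] = 3s, [PO4^3-] = s.
Ksp = (3s)^3s = 27s^4
s = (5.8 x 10^-18 / 27)^(1/4) = 2.2 × 10^-5 M

s ≈ 2.2 × 10^-5 M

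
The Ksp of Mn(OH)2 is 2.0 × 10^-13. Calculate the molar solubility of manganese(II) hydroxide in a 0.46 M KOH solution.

9.5e-13 M

Mn(OH)2(s) ⇌ Mn^2+ + 2 OH^-
Ksp = [Mn^2+][OH^-]^2
If s mol/L dissolves here, [Mn^2+] = s, [OH^-] = 0.46 + 2s ≈ 0.46 (Ksp is small, so little additional dissolves).
Ksp ≈ s × (0.46)^2
s = 9.5 x 10^-13 M
Check: 2s = 1.9 x 10^-12 ≪ 0.46, so the approximation is valid.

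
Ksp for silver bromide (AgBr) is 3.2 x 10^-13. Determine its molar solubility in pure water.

s ≈ 5.7 × 10^-7 M

AgBr(s) ⇌ Ag^+ + Br^-
Ksp = [Ag^+][Br^-]
With molar solubility s: [Ag^+] = s, [Br^-] = s.
Ksp = s × s = s^2
s = (3.2 x 10^-13)^(1/2) = 5.7 × 10^-7 M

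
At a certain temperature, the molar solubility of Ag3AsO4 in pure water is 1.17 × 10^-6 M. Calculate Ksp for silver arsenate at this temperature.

Ksp = 5.06 × 10^-23

Ag3AsO4(s) ⇌ 3 Ag^+ + AsO4^3-
If s mol/L of Ag3AsO4 dissolves, [Ag^+] = 3s and [AsO4^3-] = s.
Ksp = [Ag^+]^3[AsO4^3-]
Substituting: Ksp = (3s)^3s = 27s^4
With s = 1.17 × 10^-6: Ksp = 5.06 × 10^-23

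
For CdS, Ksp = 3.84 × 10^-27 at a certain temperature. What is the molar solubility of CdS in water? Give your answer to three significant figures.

6.20 × 10^-14 M

CdS(s) ⇌ Cd^2+(aq) + S^2-(aq)
Ksp = [Cd^2+][S^2-]
For each mole of CdS that dissolves: [Cd^2+] = s, [S^2-] = s.
Ksp = s^2
s = √(3.84 × 10^-27) = 6.20 × 10^-14 M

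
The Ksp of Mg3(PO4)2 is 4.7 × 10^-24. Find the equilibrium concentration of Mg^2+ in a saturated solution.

Mg3(PO4)2(s) <=> 3 Mg^2+(aq) + 2 PO4^3-(aq)
Ksp = [Mg^2+]^3[PO4^3-]^2
With molar solubility s: [Mg^2+] = 3s, [PO4^3-] = 2s.
So Ksp = (3s)^3 × (2s)^2 = 108s^5
s = (4.7 × 10^-24 / 108)^(1/5) = 8.47 x 10^-6 M
[Mg^2+] = 3s = 2.5 × 10^-5 M

2.5e-5 M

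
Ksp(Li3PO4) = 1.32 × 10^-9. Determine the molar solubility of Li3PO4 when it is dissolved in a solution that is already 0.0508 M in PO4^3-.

Li3PO4(s) ⇌ 3 Li^+ + PO4^3-
Ksp = [Li^+]^3[PO4^3-]
Let s = moles of Li3PO4 that dissolve per litre. [Li^+] = 3s, [PO4^3-] = 0.0508 + s ≈ 0.0508 (common-ion effect: PO4^3- is already 0.0508 M).
Ksp ≈ (3s)^3 × 0.0508
s = 9.87 × 10^-4 M
Check: s = 9.9 × 10^-4 ≪ 0.0508, so the approximation is valid.

s ≈ 9.87 x 10^-4 M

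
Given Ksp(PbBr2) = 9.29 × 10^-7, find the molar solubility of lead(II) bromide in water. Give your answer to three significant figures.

PbBr2(s) ⇌ Pb^2+(aq) + 2 Br^-(aq)
Ksp = [Pb^2+][Br^-]^2
With molar solubility s: [Pb^2+] = s, [Br^-] = 2s.
So Ksp = s × (2s)^2 = 4s^3
s = (9.29 × 10^-7 / 4)^(1/3) = 6.15 x 10^-3 M

s ≈ 6.15 × 10^-3 M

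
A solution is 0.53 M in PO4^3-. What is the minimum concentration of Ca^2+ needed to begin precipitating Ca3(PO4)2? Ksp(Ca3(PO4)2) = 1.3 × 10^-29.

[Ca^2+] = 3.6 x 10^-10 M

Ca3(PO4)2(s) ⇌ 3 Ca^2+(aq) + 2 PO4^3-(aq)
Ksp = [Ca^2+]^3[PO4^3-]^2
Precipitation begins when Q = Ksp. With [PO4^3-] = 0.53 M:
1.3 × 10^-29 = (0.53)^2 × [Ca^2+]^3
[Ca^2+] = (1.3 × 10^-29 / 2.81 × 10^-1)^(1/3) = 3.6 × 10^-10 M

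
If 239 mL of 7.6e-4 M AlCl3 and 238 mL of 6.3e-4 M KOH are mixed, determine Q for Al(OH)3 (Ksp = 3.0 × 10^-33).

Total volume = 239 + 238 = 477 mL.
[Al^3+] = 7.6 × 10^-4 × (239/477) = 3.81 × 10^-4 M
[OH^-] = 6.3 × 10^-4 × (238/477) = 3.14 x 10^-4 M
Al(OH)3(s) ⇌ Al^3+(aq) + 3 OH^-(aq), so Q = [Al^3+][OH^-]^3
Q = (3.81 × 10^-4)(3.14 × 10^-4)^3 = 1.2 x 10^-14
Q > Ksp, so Al(OH)3 will precipitate.

Q = 1.2 × 10^-14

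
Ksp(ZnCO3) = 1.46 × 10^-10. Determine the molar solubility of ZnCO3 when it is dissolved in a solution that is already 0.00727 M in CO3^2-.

ZnCO3(s) ⇌ Zn^2+ + CO3^2-
Ksp = [Zn^2+][CO3^2-]
If s mol/L dissolves here, [Zn^2+] = s, [CO3^2-] = 0.00727 + s ≈ 0.00727 (common-ion effect: CO3^2- is already 0.00727 M).
Ksp ≈ s × 0.00727
s = 2.01 × 10^-8 M
Check: s = 2.0 × 10^-8 ≪ 0.00727, so the approximation is valid.

2.01e-8 M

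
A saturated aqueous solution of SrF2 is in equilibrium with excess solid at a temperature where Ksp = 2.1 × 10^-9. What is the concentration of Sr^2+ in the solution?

8.1 x 10^-4 M

SrF2(s) <=> Sr^2+(aq) + 2 F^-(aq)
Ksp = [Sr^2+][F^-]^2
With molar solubility s: [Sr^2+] = s, [F^-] = 2s.
Ksp = s(2s)^2 = 4s^3
Solving, s = (2.1 × 10^-9/4)^(1/3) = 8.07 × 10^-4 M
[Sr^2+] = s = 8.1 x 10^-4 M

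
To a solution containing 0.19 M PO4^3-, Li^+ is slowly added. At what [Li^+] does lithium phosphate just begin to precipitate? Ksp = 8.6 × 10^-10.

Li3PO4(s) <=> 3 Li^+ + PO4^3-
Ksp = [Li^+]^3[PO4^3-]
Precipitation begins when Q = Ksp. With [PO4^3-] = 0.19 M:
8.6 × 10^-10 = (0.19) × [Li^+]^3
[Li^+] = (8.6 × 10^-10 / 1.9 x 10^-1)^(1/3) = 1.7 × 10^-3 M

1.7 × 10^-3 M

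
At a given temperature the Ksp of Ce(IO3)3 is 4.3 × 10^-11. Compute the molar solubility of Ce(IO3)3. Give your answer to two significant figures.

s = 1.1 x 10^-3 M

Ce(IO3)3(s) ⇌ Ce^3+ + 3 IO3^-
Ksp = [Ce^3+][IO3^-]^3
If s mol/L of Ce(IO3)3 dissolves, [Ce^3+] = s and [IO3^-] = 3s.
Substituting: Ksp = s(3s)^3 = 27s^4
s = (4.3 × 10^-11 / 27)^(1/4) = 1.1 x 10^-3 M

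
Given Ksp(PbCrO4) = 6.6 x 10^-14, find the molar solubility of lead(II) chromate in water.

PbCrO4(s) <=> Pb^2+(aq) + CrO4^2-(aq)
Ksp = [Pb^2+][CrO4^2-]
For each mole of PbCrO4 that dissolves: [Pb^2+] = s, [CrO4^2-] = s.
Ksp = s^2
s = √(6.6 x 10^-14) = 2.6 × 10^-7 M

s ≈ 2.6e-7 M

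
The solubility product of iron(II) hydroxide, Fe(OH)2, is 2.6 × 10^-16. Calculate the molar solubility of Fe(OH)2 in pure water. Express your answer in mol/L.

s ≈ 4.0 x 10^-6 M

Fe(OH)2(s) ⇌ Fe^2+(aq) + 2 OH^-(aq)
Ksp = [Fe^2+][OH^-]^2
Let s = molar solubility. Then [Fe^2+] = s and [OH^-] = 2s.
Ksp = s(2s)^2 = 4s^3
s = (2.6 × 10^-16 / 4)^(1/3) = 4.0 × 10^-6 M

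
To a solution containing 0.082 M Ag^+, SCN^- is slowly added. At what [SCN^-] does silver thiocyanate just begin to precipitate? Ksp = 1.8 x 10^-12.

AgSCN(s) ⇌ Ag^+(aq) + SCN^-(aq)
Ksp = [Ag^+][SCN^-]
Precipitation begins when Q = Ksp. With [Ag^+] = 0.082 M:
1.8 x 10^-12 = (0.082) × [SCN^-]
[SCN^-] = (1.8 x 10^-12 / 8.2 × 10^-2) = 2.2 × 10^-11 M

[SCN^-] ≈ 2.2e-11 M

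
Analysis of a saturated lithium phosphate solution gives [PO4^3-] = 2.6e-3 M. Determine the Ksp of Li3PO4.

Ksp ≈ 1.2 x 10^-9

Li3PO4(s) <=> 3 Li^+ + PO4^3-
Stoichiometry gives [Li^+] = (3/1)[PO4^3-] = 7.80 x 10^-3 M.
Ksp = [Li^+]^3[PO4^3-]
Ksp = (7.80 x 10^-3)^3 × 2.6 x 10^-3 = 1.2 × 10^-9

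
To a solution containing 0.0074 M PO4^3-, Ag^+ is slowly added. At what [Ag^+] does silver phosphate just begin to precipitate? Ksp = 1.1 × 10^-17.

1.1 × 10^-5 M

Ag3PO4(s) ⇌ 3 Ag^+(aq) + PO4^3-(aq)
Ksp = [Ag^+]^3[PO4^3-]
Precipitation begins when Q = Ksp. With [PO4^3-] = 0.0074 M:
1.1 × 10^-17 = (0.0074) × [Ag^+]^3
[Ag^+] = (1.1 × 10^-17 / 7.4 × 10^-3)^(1/3) = 1.1 x 10^-5 M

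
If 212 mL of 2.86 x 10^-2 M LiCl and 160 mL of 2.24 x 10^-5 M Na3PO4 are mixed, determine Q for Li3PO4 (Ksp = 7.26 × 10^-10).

Q ≈ 4.17e-11

Total volume = 212 + 160 = 372 mL.
[Li^+] = 2.86 × 10^-2 × (212/372) = 1.630 × 10^-2 M
[PO4^3-] = 2.24 × 10^-5 × (160/372) = 9.634 × 10^-6 M
Li3PO4(s) <=> 3 Li^+ + PO4^3-, so Q = [Li^+]^3[PO4^3-]
Q = (1.630 × 10^-2)^3(9.634 × 10^-6) = 4.17 x 10^-11
Q < Ksp, so no precipitate of Li3PO4 forms.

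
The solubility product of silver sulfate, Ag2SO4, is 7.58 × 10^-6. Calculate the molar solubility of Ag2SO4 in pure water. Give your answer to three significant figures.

Ag2SO4(s) ⇌ 2 Ag^+(aq) + SO4^2-(aq)
Ksp = [Ag^+]^2[SO4^2-]
Let s = molar solubility. Then [Ag^+] = 2s and [SO4^2-] = s.
So Ksp = (2s)^2 × s = 4s^3
Solving, s = (7.58 × 10^-6/4)^(1/3) = 1.24 × 10^-2 M

s ≈ 1.24 × 10^-2 M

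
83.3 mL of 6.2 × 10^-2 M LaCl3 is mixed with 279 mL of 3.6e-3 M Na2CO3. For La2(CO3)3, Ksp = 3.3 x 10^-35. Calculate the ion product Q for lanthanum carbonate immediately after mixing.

Q = 4.3e-12

Total volume = 83.3 + 279 = 362.3 mL.
[La^3+] = 6.2 × 10^-2 × (83.3/362.3) = 1.43 × 10^-2 M
[CO3^2-] = 3.6 x 10^-3 × (279/362.3) = 2.77 × 10^-3 M
La2(CO3)3(s) ⇌ 2 La^3+(aq) + 3 CO3^2-(aq), so Q = [La^3+]^2[CO3^2-]^3
Q = (1.43 × 10^-2)^2(2.77 × 10^-3)^3 = 4.3 x 10^-12
Q > Ksp, so La2(CO3)3 will precipitate.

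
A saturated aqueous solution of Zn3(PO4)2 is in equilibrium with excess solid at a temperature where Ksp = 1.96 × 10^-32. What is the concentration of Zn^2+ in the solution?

Zn3(PO4)2(s) <=> 3 Zn^2+(aq) + 2 PO4^3-(aq)
Ksp = [Zn^2+]^3[PO4^3-]^2
Let s = molar solubility. Then [Zn^2+] = 3s and [PO4^3-] = 2s.
So Ksp = (3s)^3 × (2s)^2 = 108s^5
s = (1.96 × 10^-32 / 108)^(1/5) = 1.786 × 10^-7 M
[Zn^2+] = 3s = 5.36 x 10^-7 M

[Zn^2+] = 5.36 × 10^-7 M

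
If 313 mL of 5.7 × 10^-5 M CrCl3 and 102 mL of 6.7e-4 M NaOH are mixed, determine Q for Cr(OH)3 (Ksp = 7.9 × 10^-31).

Total volume = 313 + 102 = 415 mL.
[Cr^3+] = 5.7 × 10^-5 × (313/415) = 4.30 × 10^-5 M
[OH^-] = 6.7 × 10^-4 × (102/415) = 1.65 × 10^-4 M
Cr(OH)3(s) ⇌ Cr^3+(aq) + 3 OH^-(aq), so Q = [Cr^3+][OH^-]^3
Q = (4.30 × 10^-5)(1.65 x 10^-4)^3 = 1.9 × 10^-16
Q > Ksp, so Cr(OH)3 will precipitate.

1.9 x 10^-16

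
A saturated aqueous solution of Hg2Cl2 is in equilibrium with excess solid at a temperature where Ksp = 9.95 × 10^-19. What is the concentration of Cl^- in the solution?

1.26e-6 M

Hg2Cl2(s) ⇌ Hg2^2+ + 2 Cl^-
Ksp = [Hg2^2+][Cl^-]^2
With molar solubility s: [Hg2^2+] = s, [Cl^-] = 2s.
Ksp = s(2s)^2 = 4s^3
s^3 = 9.95 × 10^-19 / 4, so s = 6.289 × 10^-7 M
[Cl^-] = 2s = 1.26 × 10^-6 M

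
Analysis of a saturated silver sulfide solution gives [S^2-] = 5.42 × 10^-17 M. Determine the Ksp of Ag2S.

Ag2S(s) ⇌ 2 Ag^+(aq) + S^2-(aq)
Stoichiometry gives [Ag^+] = (2/1)[S^2-] = 1.084 × 10^-16 M.
Ksp = [Ag^+]^2[S^2-]
Ksp = (1.084 x 10^-16)^2 × 5.42 × 10^-17 = 6.37 x 10^-49

Ksp ≈ 6.37 × 10^-49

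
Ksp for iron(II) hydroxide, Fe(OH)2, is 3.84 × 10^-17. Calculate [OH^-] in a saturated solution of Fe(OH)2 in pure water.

Fe(OH)2(s) ⇌ Fe^2+ + 2 OH^-
Ksp = [Fe^2+][OH^-]^2
With molar solubility s: [Fe^2+] = s, [OH^-] = 2s.
Ksp = s(2s)^2 = 4s^3
s = (3.84 × 10^-17 / 4)^(1/3) = 2.125 × 10^-6 M
[OH^-] = 2s = 4.25 × 10^-6 M

[OH^-] ≈ 4.25e-6 M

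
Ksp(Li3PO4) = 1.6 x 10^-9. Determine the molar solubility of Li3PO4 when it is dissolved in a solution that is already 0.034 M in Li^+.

Li3PO4(s) ⇌ 3 Li^+ + PO4^3-
Ksp = [Li^+]^3[PO4^3-]
Let s be the molar solubility in this solution. [Li^+] = 0.034 + 3s ≈ 0.034, [PO4^3-] = s (since the Li^+ already present dominates).
Ksp ≈ (0.034)^3 × s
s = 4.1 × 10^-5 M
Check: 3s = 1.2 x 10^-4 ≪ 0.034, so the approximation is valid.

4.1e-5 M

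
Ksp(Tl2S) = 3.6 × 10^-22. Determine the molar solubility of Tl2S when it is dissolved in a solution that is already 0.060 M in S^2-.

3.9 × 10^-11 M

Tl2S(s) <=> 2 Tl^+(aq) + S^2-(aq)
Ksp = [Tl^+]^2[S^2-]
Let s = moles of Tl2S that dissolve per litre. [Tl^+] = 2s, [S^2-] = 0.060 + s ≈ 0.060 (common-ion effect: S^2- is already 0.060 M).
Ksp ≈ (2s)^2 × 0.060
s = 3.9 × 10^-11 M
Check: s = 3.9 x 10^-11 ≪ 0.060, so the approximation is valid.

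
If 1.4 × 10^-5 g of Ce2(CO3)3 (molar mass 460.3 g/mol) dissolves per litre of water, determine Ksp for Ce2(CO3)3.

Molar solubility s = (1.4 x 10^-5 g/L) / (460.3 g/mol) = 3.04 × 10^-8 M.
Ce2(CO3)3(s) <=> 2 Ce^3+ + 3 CO3^2-
For each mole of Ce2(CO3)3 that dissolves: [Ce^3+] = 2s, [CO3^2-] = 3s.
Ksp = [Ce^3+]^2[CO3^2-]^3
Ksp = (2s)^2(3s)^3 = 108s^5
With s = 3.04 × 10^-8: Ksp = 2.8 × 10^-36

Ksp ≈ 2.8 x 10^-36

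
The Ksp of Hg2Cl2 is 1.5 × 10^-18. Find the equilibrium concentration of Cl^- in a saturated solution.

[Cl^-] = 1.4 × 10^-6 M

Hg2Cl2(s) <=> Hg2^2+(aq) + 2 Cl^-(aq)
Ksp = [Hg2^2+][Cl^-]^2
Let s = molar solubility. Then [Hg2^2+] = s and [Cl^-] = 2s.
So Ksp = s × (2s)^2 = 4s^3
s^3 = 1.5 × 10^-18 / 4, so s = 7.21 x 10^-7 M
[Cl^-] = 2s = 1.4 × 10^-6 M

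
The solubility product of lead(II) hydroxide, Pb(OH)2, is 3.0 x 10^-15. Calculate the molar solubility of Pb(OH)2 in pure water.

s ≈ 9.1 × 10^-6 M

Pb(OH)2(s) ⇌ Pb^2+(aq) + 2 OH^-(aq)
Ksp = [Pb^2+][OH^-]^2
With molar solubility s: [Pb^2+] = s, [OH^-] = 2s.
So Ksp = s × (2s)^2 = 4s^3
s = (3.0 x 10^-15 / 4)^(1/3) = 9.1 x 10^-6 M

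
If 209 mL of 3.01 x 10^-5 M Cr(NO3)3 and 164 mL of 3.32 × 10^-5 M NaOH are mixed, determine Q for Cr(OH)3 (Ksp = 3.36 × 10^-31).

Total volume = 209 + 164 = 373 mL.
[Cr^3+] = 3.01 × 10^-5 × (209/373) = 1.687 x 10^-5 M
[OH^-] = 3.32 × 10^-5 × (164/373) = 1.460 x 10^-5 M
Cr(OH)3(s) ⇌ Cr^3+ + 3 OH^-, so Q = [Cr^3+][OH^-]^3
Q = (1.687 × 10^-5)(1.460 × 10^-5)^3 = 5.25 x 10^-20
Q > Ksp, so Cr(OH)3 will precipitate.

5.25 x 10^-20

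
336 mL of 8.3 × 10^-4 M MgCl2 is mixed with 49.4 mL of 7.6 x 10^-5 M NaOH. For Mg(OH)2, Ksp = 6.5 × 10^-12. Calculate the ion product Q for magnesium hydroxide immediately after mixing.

Total volume = 336 + 49.4 = 385.4 mL.
[Mg^2+] = 8.3 × 10^-4 × (336/385.4) = 7.24 × 10^-4 M
[OH^-] = 7.6 × 10^-5 × (49.4/385.4) = 9.74 x 10^-6 M
Mg(OH)2(s) <=> Mg^2+ + 2 OH^-, so Q = [Mg^2+][OH^-]^2
Q = (7.24 x 10^-4)(9.74 × 10^-6)^2 = 6.9 × 10^-14
Q < Ksp, so no precipitate of Mg(OH)2 forms.

6.9 x 10^-14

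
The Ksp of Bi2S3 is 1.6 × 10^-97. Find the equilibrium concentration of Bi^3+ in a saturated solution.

Bi2S3(s) ⇌ 2 Bi^3+ + 3 S^2-
Ksp = [Bi^3+]^2[S^2-]^3
Let s = molar solubility. Then [Bi^3+] = 2s and [S^2-] = 3s.
Ksp = (2s)^2(3s)^3 = 108s^5
s = (1.6 × 10^-97 / 108)^(1/5) = 1.71 x 10^-20 M
[Bi^3+] = 2s = 3.4 × 10^-20 M

[Bi^3+] = 3.4 × 10^-20 M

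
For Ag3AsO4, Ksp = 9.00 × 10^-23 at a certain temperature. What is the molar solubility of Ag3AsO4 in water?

1.35 x 10^-6 M

Ag3AsO4(s) ⇌ 3 Ag^+ + AsO4^3-
Ksp = [Ag^+]^3[AsO4^3-]
With molar solubility s: [Ag^+] = 3s, [AsO4^3-] = s.
Ksp = (3s)^3s = 27s^4
Solving, s = (9.00 × 10^-23/27)^(1/4) = 1.35 × 10^-6 M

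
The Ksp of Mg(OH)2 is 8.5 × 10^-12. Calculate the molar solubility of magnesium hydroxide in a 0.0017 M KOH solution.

Mg(OH)2(s) ⇌ Mg^2+ + 2 OH^-
Ksp = [Mg^2+][OH^-]^2
Let s be the molar solubility in this solution. [Mg^2+] = s, [OH^-] = 0.0017 + 2s ≈ 0.0017 (common-ion effect: OH^- is already 0.0017 M).
Ksp ≈ s × (0.0017)^2
s = 2.9 x 10^-6 M
Check: 2s = 5.9 × 10^-6 ≪ 0.0017, so the approximation is valid.

2.9 × 10^-6 M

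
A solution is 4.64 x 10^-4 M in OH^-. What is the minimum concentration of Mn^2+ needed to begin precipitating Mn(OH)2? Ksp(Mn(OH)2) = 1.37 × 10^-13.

Mn(OH)2(s) <=> Mn^2+(aq) + 2 OH^-(aq)
Ksp = [Mn^2+][OH^-]^2
Precipitation begins when Q = Ksp. With [OH^-] = 4.64 x 10^-4 M:
1.37 × 10^-13 = (4.64 x 10^-4)^2 × [Mn^2+]
[Mn^2+] = (1.37 × 10^-13 / 2.153 x 10^-7) = 6.36 × 10^-7 M

[Mn^2+] = 6.36e-7 M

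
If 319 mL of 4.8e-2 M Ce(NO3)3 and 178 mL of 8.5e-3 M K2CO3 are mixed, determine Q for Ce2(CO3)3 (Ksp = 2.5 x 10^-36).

Total volume = 319 + 178 = 497 mL.
[Ce^3+] = 4.8 × 10^-2 × (319/497) = 3.08 × 10^-2 M
[CO3^2-] = 8.5 x 10^-3 × (178/497) = 3.04 × 10^-3 M
Ce2(CO3)3(s) <=> 2 Ce^3+(aq) + 3 CO3^2-(aq), so Q = [Ce^3+]^2[CO3^2-]^3
Q = (3.08 × 10^-2)^2(3.04 × 10^-3)^3 = 2.7 x 10^-11
Q > Ksp, so Ce2(CO3)3 will precipitate.

Q ≈ 2.7 × 10^-11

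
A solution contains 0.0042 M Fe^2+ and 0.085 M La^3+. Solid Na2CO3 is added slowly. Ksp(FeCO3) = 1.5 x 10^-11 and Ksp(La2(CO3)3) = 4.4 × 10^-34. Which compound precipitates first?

Precipitation of each salt starts when its ion product equals its Ksp.
For FeCO3: 1.5 x 10^-11 = 0.0042 × [CO3^2-]  ⇒  [CO3^2-] = 3.6 × 10^-9 M.
For La2(CO3)3: 4.4 × 10^-34 = (0.085)^2 × [CO3^2-]^3  ⇒  [CO3^2-] = 3.9 × 10^-11 M.
The salt with the lower threshold [CO3^2-] precipitates first: La2(CO3)3.

La2(CO3)3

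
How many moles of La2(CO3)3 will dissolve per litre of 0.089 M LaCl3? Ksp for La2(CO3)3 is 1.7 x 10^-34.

s = 9.3e-12 M

La2(CO3)3(s) <=> 2 La^3+ + 3 CO3^2-
Ksp = [La^3+]^2[CO3^2-]^3
Let s be the molar solubility in this solution. [La^3+] = 0.089 + 2s ≈ 0.089, [CO3^2-] = 3s (since La^3+ from LaCl3 dominates).
Ksp ≈ (0.089)^2 × (3s)^3
s = 9.3 × 10^-12 M
Check: 2s = 1.9 × 10^-11 ≪ 0.089, so the approximation is valid.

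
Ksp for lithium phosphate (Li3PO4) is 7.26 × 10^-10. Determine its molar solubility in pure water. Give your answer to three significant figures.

s ≈ 2.28 × 10^-3 M

Li3PO4(s) ⇌ 3 Li^+ + PO4^3-
Ksp = [Li^+]^3[PO4^3-]
Let s = molar solubility. Then [Li^+] = 3s and [PO4^3-] = s.
Substituting: Ksp = (3s)^3s = 27s^4
s^4 = 7.26 × 10^-10 / 27, so s = 2.28 × 10^-3 M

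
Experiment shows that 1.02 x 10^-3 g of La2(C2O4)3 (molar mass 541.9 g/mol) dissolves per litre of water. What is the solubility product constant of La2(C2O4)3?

Molar solubility s = (1.02 × 10^-3 g/L) / (541.9 g/mol) = 1.882 × 10^-6 M.
La2(C2O4)3(s) ⇌ 2 La^3+ + 3 C2O4^2-
Let s = molar solubility. Then [La^3+] = 2s and [C2O4^2-] = 3s.
Ksp = [La^3+]^2[C2O4^2-]^3
So Ksp = (2s)^2 × (3s)^3 = 108s^5
Ksp = 108 × (1.882 × 10^-6)^5 = 2.55 × 10^-27

2.55 x 10^-27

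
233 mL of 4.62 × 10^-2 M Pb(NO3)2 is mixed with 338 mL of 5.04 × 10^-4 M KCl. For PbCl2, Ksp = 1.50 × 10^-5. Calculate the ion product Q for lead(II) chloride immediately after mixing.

Total volume = 233 + 338 = 571 mL.
[Pb^2+] = 4.62 × 10^-2 × (233/571) = 1.885 x 10^-2 M
[Cl^-] = 5.04 × 10^-4 × (338/571) = 2.983 x 10^-4 M
PbCl2(s) ⇌ Pb^2+ + 2 Cl^-, so Q = [Pb^2+][Cl^-]^2
Q = (1.885 × 10^-2)(2.983 x 10^-4)^2 = 1.68 x 10^-9
Q < Ksp, so no precipitate of PbCl2 forms.

Q = 1.68 x 10^-9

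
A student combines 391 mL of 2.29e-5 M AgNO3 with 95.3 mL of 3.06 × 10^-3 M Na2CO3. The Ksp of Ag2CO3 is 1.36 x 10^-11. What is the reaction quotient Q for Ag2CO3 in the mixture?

Total volume = 391 + 95.3 = 486.3 mL.
[Ag^+] = 2.29 × 10^-5 × (391/486.3) = 1.841 × 10^-5 M
[CO3^2-] = 3.06 × 10^-3 × (95.3/486.3) = 5.997 x 10^-4 M
Ag2CO3(s) ⇌ 2 Ag^+ + CO3^2-, so Q = [Ag^+]^2[CO3^2-]
Q = (1.841 x 10^-5)^2(5.997 × 10^-4) = 2.03 x 10^-13
Q < Ksp, so no precipitate of Ag2CO3 forms.

Q ≈ 2.03e-13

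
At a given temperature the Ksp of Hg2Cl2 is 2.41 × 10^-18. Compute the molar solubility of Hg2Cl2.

Hg2Cl2(s) <=> Hg2^2+ + 2 Cl^-
Ksp = [Hg2^2+][Cl^-]^2
For each mole of Hg2Cl2 that dissolves: [Hg2^2+] = s, [Cl^-] = 2s.
Substituting: Ksp = s(2s)^2 = 4s^3
s = (2.41 × 10^-18 / 4)^(1/3) = 8.45 × 10^-7 M

s = 8.45 × 10^-7 M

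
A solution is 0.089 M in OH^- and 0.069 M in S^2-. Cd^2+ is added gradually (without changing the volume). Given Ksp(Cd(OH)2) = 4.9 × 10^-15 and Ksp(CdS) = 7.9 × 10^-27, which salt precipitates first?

Each salt begins to precipitate when Q = Ksp, i.e. when [Cd^2+] reaches its threshold.
For Cd(OH)2: 4.9 × 10^-15 = (0.089)^2 × [Cd^2+]  ⇒  [Cd^2+] = 6.2 × 10^-13 M.
For CdS: 7.9 × 10^-27 = 0.069 × [Cd^2+]  ⇒  [Cd^2+] = 1.1 × 10^-25 M.
The salt with the lower threshold [Cd^2+] precipitates first: CdS.

CdS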